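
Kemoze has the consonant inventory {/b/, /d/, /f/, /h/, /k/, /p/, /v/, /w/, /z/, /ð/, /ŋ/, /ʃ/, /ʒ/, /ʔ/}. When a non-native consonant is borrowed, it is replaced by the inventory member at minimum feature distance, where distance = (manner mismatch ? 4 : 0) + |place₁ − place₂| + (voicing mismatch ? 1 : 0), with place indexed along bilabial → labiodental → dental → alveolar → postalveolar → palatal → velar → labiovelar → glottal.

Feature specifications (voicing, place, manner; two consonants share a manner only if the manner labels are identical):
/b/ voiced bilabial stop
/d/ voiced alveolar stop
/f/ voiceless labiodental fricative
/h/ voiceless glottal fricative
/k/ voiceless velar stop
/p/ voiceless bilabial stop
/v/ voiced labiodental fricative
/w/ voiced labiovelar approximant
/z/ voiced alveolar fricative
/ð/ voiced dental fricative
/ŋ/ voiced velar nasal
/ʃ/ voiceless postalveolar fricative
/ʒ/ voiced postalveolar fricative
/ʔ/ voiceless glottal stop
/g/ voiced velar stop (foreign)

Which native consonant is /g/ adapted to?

/k/ is closest: same manner (stop), place distance 0 (velar→velar), voicing differs (+1); total 1. Next closest is /d/ at distance 3.

k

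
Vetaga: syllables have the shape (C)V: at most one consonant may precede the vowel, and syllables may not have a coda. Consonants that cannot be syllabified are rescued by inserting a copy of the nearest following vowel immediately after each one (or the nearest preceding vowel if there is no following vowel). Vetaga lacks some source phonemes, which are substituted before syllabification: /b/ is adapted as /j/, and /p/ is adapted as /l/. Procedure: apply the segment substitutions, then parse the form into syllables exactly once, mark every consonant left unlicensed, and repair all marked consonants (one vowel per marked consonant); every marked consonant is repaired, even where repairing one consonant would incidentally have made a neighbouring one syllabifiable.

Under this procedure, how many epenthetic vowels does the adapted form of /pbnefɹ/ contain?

After substitution the input is /ljnefɹ/.
The unsyllabifiable consonants are /l/, /j/, /f/, /ɹ/; each receives one epenthetic vowel.

4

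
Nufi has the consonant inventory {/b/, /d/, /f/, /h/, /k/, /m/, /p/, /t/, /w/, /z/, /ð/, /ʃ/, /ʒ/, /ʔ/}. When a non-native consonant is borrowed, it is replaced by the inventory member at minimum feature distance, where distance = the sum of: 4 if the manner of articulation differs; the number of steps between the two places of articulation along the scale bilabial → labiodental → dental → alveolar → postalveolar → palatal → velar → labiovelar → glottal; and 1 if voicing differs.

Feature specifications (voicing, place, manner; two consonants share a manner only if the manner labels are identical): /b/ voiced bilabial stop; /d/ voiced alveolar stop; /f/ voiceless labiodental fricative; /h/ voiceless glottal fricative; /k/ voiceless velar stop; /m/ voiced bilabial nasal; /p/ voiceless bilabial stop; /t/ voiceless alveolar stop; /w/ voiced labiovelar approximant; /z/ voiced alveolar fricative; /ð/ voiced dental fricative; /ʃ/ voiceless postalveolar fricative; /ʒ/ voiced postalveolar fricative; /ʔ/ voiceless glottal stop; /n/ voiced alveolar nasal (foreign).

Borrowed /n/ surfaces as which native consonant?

m

/m/ is closest: same manner (nasal), place distance 3 (alveolar→bilabial), same voicing; total 3. Next closest is /d/ at distance 4.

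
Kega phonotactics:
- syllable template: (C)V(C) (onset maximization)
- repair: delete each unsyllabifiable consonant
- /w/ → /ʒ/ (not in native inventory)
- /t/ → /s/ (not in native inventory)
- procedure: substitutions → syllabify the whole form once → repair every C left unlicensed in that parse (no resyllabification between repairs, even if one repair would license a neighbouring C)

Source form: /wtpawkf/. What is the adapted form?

paʒ

Substitution: /w/ → /ʒ/, /t/ → /s/, giving /ʒspaʒkf/.
The consonants /ʒ/, /s/, /k/, /f/ cannot be parsed into a legal (C)V(C) syllable (at most one coda consonant is licensed; onsets are limited to one consonant).
Deleting the stranded consonants removes /ʒ/, /s/, /k/, /f/.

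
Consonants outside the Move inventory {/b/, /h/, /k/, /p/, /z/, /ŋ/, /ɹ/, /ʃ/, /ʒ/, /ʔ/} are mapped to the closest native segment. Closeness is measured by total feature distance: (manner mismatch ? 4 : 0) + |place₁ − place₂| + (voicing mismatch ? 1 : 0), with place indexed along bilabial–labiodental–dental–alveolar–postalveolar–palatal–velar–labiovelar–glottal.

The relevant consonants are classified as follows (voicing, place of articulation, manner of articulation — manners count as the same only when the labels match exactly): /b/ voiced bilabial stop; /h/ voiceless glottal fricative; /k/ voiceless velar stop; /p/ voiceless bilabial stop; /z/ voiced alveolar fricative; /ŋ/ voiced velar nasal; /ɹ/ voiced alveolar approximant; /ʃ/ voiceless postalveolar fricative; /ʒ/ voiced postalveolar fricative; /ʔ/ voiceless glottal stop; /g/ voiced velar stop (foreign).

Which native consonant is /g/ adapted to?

/k/ is closest: same manner (stop), place distance 0 (velar→velar), voicing differs (+1); total 1. Next closest is /ʔ/ at distance 3.

k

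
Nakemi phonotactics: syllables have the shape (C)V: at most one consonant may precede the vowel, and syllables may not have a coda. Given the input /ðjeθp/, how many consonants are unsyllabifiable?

3

Under (C)V, the unsyllabifiable consonants are /ð/, /θ/, /p/ (no codas are permitted; onsets are limited to one consonant).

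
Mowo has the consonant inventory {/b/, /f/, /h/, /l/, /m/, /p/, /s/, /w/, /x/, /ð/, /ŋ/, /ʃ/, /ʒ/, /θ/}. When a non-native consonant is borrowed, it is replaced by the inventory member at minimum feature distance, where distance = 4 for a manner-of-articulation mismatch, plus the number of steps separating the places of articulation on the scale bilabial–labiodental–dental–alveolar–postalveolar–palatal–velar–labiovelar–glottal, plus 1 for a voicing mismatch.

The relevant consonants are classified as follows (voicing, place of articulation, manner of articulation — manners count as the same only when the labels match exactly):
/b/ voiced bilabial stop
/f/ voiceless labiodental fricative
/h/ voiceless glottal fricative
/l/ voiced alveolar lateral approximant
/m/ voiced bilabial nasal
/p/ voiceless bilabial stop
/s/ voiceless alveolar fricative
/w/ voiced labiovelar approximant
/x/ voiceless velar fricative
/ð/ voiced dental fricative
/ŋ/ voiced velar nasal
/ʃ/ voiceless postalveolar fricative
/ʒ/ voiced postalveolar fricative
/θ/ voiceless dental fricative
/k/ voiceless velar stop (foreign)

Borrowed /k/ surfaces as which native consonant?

x

/x/ is closest: manner differs (stop→fricative, +4), place distance 0 (velar→velar), same voicing; total 4. Next closest is /ŋ/ at distance 5.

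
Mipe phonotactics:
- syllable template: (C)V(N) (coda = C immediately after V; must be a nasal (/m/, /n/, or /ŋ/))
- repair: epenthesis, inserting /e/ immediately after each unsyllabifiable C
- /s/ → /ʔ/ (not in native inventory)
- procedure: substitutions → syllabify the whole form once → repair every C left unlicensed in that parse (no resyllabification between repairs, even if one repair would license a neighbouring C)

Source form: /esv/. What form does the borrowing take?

Substitution: /s/ → /ʔ/, giving /eʔv/.
The consonants /ʔ/, /v/ cannot be parsed into a legal (C)V(N) syllable (only a nasal (/m/, /n/, or /ŋ/) is licensed in coda position; onsets are limited to one consonant).
Each unlicensed consonant becomes the onset of a new syllable: /ʔ/ → /ʔe/, /v/ → /ve/.

eʔeve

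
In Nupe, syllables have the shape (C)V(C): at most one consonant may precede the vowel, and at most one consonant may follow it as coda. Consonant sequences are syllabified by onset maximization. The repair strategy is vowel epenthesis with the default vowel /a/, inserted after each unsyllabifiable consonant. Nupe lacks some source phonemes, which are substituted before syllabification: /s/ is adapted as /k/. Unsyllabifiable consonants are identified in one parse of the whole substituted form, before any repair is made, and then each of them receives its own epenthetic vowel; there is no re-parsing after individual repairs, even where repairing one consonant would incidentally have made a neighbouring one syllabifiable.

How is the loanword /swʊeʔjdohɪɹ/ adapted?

Substitution: /s/ → /k/, giving /kwʊeʔjdohɪɹ/.
Under (C)V(C), the unsyllabifiable consonants are /k/, /j/ (at most one coda consonant is licensed; onsets are limited to one consonant).
Inserting the epenthetic vowel yields /k/ → /ka/, /j/ → /ja/.

kawʊeʔjadohɪɹ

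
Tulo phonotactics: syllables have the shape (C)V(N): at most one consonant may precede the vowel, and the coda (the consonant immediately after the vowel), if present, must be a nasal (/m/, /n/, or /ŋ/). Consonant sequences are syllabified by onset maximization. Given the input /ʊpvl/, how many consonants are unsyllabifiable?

3

Under (C)V(N), the unsyllabifiable consonants are /p/, /v/, /l/ (only a nasal (/m/, /n/, or /ŋ/) is licensed in coda position; onsets are limited to one consonant).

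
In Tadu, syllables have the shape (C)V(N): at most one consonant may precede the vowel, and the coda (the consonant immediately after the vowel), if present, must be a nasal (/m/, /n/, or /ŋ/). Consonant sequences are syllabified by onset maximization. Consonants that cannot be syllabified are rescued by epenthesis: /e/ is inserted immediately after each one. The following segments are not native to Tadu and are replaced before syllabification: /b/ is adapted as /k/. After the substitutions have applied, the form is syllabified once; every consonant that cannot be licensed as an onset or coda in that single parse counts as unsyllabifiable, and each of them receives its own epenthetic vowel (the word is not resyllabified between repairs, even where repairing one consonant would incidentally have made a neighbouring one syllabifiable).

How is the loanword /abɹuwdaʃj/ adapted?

akeɹuwedaʃeje

Substitution: /b/ → /k/, giving /akɹuwdaʃj/.
Under (C)V(N), the unsyllabifiable consonants are /k/, /w/, /ʃ/, /j/ (only a nasal (/m/, /n/, or /ŋ/) is licensed in coda position; onsets are limited to one consonant).
Epenthesis after each stranded consonant: /k/ → /ke/, /w/ → /we/, /ʃ/ → /ʃe/, /j/ → /je/.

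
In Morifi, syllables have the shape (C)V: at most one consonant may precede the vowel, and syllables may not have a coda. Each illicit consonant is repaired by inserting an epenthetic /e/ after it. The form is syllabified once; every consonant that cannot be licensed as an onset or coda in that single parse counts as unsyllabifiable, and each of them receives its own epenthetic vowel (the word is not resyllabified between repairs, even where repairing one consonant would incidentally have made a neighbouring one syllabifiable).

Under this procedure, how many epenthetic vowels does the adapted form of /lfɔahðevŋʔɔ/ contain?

4

The unsyllabifiable consonants are /l/, /h/, /v/, /ŋ/; each receives one epenthetic vowel.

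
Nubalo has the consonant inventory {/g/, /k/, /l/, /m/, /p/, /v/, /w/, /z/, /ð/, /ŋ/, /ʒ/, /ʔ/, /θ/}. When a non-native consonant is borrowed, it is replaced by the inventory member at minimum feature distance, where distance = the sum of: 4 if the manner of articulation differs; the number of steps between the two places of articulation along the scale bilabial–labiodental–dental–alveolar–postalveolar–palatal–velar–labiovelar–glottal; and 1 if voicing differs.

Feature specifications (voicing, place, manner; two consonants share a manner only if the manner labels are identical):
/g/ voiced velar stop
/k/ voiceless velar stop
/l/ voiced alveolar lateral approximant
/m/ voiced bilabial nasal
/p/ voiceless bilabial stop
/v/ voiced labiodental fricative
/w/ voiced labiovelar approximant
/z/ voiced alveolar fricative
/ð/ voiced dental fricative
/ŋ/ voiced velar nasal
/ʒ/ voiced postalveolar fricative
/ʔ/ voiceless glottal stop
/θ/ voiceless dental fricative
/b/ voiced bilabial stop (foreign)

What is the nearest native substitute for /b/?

/p/ is closest: same manner (stop), place distance 0 (bilabial→bilabial), voicing differs (+1); total 1. Next closest is /m/ at distance 4.

p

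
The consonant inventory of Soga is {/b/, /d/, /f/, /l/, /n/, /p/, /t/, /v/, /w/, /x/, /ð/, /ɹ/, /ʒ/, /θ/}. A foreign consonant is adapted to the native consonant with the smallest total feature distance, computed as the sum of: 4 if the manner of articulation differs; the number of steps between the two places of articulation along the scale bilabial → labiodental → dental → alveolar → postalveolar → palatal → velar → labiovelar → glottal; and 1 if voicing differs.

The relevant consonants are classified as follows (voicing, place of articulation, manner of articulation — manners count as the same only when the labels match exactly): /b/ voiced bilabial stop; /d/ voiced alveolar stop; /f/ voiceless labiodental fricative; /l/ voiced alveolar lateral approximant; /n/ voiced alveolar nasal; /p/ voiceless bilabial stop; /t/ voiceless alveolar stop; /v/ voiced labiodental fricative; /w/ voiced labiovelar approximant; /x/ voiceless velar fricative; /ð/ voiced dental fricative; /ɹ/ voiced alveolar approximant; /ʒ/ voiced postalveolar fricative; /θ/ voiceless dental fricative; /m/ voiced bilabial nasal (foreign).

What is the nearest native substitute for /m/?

n

/n/ is closest: same manner (nasal), place distance 3 (bilabial→alveolar), same voicing; total 3. Next closest is /b/ at distance 4.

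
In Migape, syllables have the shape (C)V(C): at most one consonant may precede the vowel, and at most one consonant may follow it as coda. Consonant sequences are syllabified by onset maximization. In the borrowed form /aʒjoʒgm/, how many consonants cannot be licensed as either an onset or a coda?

Syllabifying with onset maximization leaves /g/, /m/ stranded (at most one coda consonant is licensed; onsets are limited to one consonant).

2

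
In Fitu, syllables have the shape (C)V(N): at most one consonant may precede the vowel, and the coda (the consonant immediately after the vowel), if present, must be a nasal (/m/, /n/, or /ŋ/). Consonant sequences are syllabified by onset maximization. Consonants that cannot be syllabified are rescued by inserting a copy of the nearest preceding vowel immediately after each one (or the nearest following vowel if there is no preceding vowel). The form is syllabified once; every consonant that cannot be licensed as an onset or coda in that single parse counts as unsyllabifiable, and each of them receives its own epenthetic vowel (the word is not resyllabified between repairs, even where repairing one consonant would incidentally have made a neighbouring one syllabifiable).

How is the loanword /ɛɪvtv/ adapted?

The consonants /v/, /t/, /v/ cannot be parsed into a legal (C)V(N) syllable (only a nasal (/m/, /n/, or /ŋ/) is licensed in coda position; onsets are limited to one consonant).
Each unlicensed consonant becomes the onset of a new syllable: /v/ → /vɪ/, /t/ → /tɪ/, /v/ → /vɪ/.

ɛɪvɪtɪvɪ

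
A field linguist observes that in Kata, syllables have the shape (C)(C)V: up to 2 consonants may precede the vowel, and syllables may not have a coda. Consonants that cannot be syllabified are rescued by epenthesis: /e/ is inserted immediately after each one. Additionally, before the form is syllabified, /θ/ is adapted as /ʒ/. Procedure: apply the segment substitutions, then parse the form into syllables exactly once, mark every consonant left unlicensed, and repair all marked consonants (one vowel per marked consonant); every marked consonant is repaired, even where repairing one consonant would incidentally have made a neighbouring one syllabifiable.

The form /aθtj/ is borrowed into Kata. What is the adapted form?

Substitution: /θ/ → /ʒ/, giving /aʒtj/.
The consonants /ʒ/, /t/, /j/ cannot be parsed into a legal (C)(C)V syllable (no codas are permitted; onsets may contain at most 2 consonants).
Each unlicensed consonant becomes the onset of a new syllable: /ʒ/ → /ʒe/, /t/ → /te/, /j/ → /je/.

aʒeteje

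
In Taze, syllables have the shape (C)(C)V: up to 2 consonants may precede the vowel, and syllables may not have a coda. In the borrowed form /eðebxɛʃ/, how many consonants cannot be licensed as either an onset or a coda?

1

The consonants /ʃ/ cannot be parsed into a legal (C)(C)V syllable (no codas are permitted; onsets may contain at most 2 consonants).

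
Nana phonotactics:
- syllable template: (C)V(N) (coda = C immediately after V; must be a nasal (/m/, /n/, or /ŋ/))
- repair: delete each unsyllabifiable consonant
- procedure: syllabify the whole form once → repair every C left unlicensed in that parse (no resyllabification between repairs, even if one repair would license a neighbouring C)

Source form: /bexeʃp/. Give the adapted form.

bexe

Under (C)V(N), the unsyllabifiable consonants are /ʃ/, /p/ (only a nasal (/m/, /n/, or /ŋ/) is licensed in coda position; onsets are limited to one consonant).
Deletion applies to /ʃ/, /p/.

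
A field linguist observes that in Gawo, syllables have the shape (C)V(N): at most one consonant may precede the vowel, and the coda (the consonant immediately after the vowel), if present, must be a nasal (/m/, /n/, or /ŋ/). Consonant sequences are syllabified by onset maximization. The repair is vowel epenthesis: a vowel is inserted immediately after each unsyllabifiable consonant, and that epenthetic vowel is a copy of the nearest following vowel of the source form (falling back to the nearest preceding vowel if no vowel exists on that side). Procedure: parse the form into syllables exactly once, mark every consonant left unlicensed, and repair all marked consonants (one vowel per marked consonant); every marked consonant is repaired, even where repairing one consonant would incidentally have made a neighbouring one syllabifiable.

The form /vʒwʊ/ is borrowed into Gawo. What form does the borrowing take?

vʊʒʊwʊ

Syllabifying with onset maximization leaves /v/, /ʒ/ stranded (only a nasal (/m/, /n/, or /ŋ/) is licensed in coda position; onsets are limited to one consonant).
Each unlicensed consonant becomes the onset of a new syllable: /v/ → /vʊ/, /ʒ/ → /ʒʊ/.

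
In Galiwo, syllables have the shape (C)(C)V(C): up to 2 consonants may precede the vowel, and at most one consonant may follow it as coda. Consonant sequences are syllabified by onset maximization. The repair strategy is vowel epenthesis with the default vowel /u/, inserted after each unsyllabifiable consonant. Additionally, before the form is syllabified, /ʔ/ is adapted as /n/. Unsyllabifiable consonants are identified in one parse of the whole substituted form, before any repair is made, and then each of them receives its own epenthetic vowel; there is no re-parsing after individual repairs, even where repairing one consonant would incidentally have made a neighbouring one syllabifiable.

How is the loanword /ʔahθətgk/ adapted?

Substitution: /ʔ/ → /n/, giving /nahθətgk/.
The consonants /g/, /k/ cannot be parsed into a legal (C)(C)V(C) syllable (at most one coda consonant is licensed; onsets may contain at most 2 consonants).
Each unlicensed consonant becomes the onset of a new syllable: /g/ → /gu/, /k/ → /ku/.

nahθətguku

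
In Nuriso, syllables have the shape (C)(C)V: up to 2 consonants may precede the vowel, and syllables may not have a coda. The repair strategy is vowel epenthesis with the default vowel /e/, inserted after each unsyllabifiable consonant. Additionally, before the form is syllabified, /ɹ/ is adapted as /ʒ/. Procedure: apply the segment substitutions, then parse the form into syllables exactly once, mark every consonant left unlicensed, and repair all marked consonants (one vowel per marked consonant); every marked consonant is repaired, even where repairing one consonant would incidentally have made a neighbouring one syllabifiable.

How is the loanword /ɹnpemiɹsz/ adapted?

Substitution: /ɹ/ → /ʒ/, giving /ʒnpemiʒsz/.
The consonants /ʒ/, /ʒ/, /s/, /z/ cannot be parsed into a legal (C)(C)V syllable (no codas are permitted; onsets may contain at most 2 consonants).
Each unlicensed consonant becomes the onset of a new syllable: /ʒ/ → /ʒe/, /ʒ/ → /ʒe/, /s/ → /se/, /z/ → /ze/.

ʒenpemiʒeseze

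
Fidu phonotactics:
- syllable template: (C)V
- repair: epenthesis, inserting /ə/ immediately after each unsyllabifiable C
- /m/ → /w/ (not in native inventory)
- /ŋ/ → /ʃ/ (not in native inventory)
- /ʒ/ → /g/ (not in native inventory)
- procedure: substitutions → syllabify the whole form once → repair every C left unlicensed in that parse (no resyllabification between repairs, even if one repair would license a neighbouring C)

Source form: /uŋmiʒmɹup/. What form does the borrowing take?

uʃəwigəwəɹupə

Substitution: /ŋ/ → /ʃ/, /m/ → /w/, /ʒ/ → /g/, giving /uʃwigwɹup/.
The consonants /ʃ/, /g/, /w/, /p/ cannot be parsed into a legal (C)V syllable (no codas are permitted; onsets are limited to one consonant).
Epenthesis after each stranded consonant: /ʃ/ → /ʃə/, /g/ → /gə/, /w/ → /wə/, /p/ → /pə/.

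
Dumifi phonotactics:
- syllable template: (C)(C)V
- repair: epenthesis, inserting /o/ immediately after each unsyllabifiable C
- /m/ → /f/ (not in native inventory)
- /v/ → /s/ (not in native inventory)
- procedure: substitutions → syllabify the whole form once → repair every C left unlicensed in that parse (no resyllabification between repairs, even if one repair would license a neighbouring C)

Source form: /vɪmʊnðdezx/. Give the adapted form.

Substitution: /v/ → /s/, /m/ → /f/, giving /sɪfʊnðdezx/.
The consonants /n/, /z/, /x/ cannot be parsed into a legal (C)(C)V syllable (no codas are permitted; onsets may contain at most 2 consonants).
Each unlicensed consonant becomes the onset of a new syllable: /n/ → /no/, /z/ → /zo/, /x/ → /xo/.

sɪfʊnoðdezoxo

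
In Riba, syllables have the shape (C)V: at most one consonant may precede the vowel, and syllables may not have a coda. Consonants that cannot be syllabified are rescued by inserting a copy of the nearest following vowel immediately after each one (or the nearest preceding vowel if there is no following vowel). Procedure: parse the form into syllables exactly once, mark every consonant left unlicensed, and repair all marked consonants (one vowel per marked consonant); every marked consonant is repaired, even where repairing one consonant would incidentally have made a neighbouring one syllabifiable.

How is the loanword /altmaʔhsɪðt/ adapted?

The consonants /l/, /t/, /ʔ/, /h/, /ð/, /t/ cannot be parsed into a legal (C)V syllable (no codas are permitted; onsets are limited to one consonant).
Inserting the epenthetic vowel yields /l/ → /la/, /t/ → /ta/, /ʔ/ → /ʔɪ/, /h/ → /hɪ/, /ð/ → /ðɪ/, /t/ → /tɪ/.

alatamaʔɪhɪsɪðɪtɪ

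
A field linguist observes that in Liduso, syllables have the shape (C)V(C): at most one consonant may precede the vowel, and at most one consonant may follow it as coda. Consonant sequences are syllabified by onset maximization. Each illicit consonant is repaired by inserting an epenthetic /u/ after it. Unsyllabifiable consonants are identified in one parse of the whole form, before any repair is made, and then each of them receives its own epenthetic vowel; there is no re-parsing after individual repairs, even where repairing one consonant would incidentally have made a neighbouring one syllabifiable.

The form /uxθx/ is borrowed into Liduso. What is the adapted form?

The consonants /θ/, /x/ cannot be parsed into a legal (C)V(C) syllable (at most one coda consonant is licensed; onsets are limited to one consonant).
Each unlicensed consonant becomes the onset of a new syllable: /θ/ → /θu/, /x/ → /xu/.

uxθuxu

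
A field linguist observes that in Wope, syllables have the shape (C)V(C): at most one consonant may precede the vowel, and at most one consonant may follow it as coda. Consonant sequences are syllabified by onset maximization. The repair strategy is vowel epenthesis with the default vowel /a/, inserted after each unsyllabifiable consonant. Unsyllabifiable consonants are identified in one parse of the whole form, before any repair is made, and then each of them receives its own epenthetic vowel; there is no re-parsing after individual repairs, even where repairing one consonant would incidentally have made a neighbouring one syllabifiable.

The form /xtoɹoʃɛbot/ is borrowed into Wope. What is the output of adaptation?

The consonants /x/ cannot be parsed into a legal (C)V(C) syllable (at most one coda consonant is licensed; onsets are limited to one consonant).
Epenthesis after each stranded consonant: /x/ → /xa/.

xatoɹoʃɛbot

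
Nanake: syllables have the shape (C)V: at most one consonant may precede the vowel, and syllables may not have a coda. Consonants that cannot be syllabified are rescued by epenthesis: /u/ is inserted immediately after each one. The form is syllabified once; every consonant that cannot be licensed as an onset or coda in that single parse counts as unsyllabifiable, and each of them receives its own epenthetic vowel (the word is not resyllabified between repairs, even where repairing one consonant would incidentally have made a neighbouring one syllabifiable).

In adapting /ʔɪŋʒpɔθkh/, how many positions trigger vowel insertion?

5

The unsyllabifiable consonants are /ŋ/, /ʒ/, /θ/, /k/, /h/; each receives one epenthetic vowel.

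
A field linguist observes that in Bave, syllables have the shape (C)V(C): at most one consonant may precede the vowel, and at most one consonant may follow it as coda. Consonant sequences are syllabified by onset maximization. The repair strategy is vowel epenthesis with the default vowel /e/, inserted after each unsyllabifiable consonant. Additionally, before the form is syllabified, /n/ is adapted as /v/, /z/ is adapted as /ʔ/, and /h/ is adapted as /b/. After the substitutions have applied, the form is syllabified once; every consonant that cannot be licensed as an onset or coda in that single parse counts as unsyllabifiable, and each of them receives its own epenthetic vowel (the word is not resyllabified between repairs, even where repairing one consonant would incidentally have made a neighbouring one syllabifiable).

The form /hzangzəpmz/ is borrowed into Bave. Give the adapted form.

beʔavgeʔəpmeʔe

Substitution: /h/ → /b/, /z/ → /ʔ/, /n/ → /v/, giving /bʔavgʔəpmʔ/.
Under (C)V(C), the unsyllabifiable consonants are /b/, /g/, /m/, /ʔ/ (at most one coda consonant is licensed; onsets are limited to one consonant).
Inserting the epenthetic vowel yields /b/ → /be/, /g/ → /ge/, /m/ → /me/, /ʔ/ → /ʔe/.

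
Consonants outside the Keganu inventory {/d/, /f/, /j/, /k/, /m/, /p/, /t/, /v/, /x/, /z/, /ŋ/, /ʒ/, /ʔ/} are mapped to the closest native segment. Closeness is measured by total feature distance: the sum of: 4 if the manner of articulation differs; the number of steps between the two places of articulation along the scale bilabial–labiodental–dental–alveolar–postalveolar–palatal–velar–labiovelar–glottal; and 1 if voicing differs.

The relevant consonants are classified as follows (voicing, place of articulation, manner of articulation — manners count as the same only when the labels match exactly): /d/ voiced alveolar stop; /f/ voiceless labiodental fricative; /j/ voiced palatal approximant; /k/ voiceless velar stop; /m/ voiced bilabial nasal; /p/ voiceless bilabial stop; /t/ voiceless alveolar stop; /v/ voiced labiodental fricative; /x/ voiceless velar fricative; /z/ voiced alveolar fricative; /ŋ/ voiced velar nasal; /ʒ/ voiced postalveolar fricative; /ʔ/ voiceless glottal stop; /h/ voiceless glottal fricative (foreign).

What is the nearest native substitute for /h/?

/x/ is closest: same manner (fricative), place distance 2 (glottal→velar), same voicing; total 2. Next closest is /ʔ/ at distance 4.

x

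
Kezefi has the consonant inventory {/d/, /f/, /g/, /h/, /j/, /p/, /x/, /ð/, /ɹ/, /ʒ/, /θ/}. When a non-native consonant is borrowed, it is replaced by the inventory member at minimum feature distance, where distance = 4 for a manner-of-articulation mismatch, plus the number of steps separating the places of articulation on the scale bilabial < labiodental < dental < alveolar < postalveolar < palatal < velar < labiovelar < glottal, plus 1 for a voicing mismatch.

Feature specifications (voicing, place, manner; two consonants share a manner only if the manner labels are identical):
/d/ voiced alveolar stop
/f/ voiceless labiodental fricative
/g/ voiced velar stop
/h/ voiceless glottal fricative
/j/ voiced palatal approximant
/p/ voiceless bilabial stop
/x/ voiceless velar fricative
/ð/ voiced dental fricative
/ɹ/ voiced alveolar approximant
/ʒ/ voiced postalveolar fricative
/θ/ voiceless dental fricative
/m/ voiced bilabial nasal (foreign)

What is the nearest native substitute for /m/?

p

/p/ is closest: manner differs (nasal→stop, +4), place distance 0 (bilabial→bilabial), voicing differs (+1); total 5. Next closest is /f/ at distance 6.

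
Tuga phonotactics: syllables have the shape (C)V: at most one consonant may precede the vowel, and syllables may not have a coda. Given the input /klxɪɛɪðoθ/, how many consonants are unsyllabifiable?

3

Under (C)V, the unsyllabifiable consonants are /k/, /l/, /θ/ (no codas are permitted; onsets are limited to one consonant).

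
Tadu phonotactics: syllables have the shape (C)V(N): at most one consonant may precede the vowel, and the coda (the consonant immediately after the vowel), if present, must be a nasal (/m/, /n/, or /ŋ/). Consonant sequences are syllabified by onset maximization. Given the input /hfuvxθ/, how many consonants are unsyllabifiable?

Syllabifying with onset maximization leaves /h/, /v/, /x/, /θ/ stranded (only a nasal (/m/, /n/, or /ŋ/) is licensed in coda position; onsets are limited to one consonant).

4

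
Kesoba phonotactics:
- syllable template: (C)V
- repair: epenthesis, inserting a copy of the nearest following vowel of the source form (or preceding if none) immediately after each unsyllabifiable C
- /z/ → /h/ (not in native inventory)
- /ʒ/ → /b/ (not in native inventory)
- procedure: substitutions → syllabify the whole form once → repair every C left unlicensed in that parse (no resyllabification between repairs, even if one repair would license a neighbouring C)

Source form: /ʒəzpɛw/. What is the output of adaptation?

Substitution: /ʒ/ → /b/, /z/ → /h/, giving /bəhpɛw/.
Syllabifying with onset maximization leaves /h/, /w/ stranded (no codas are permitted; onsets are limited to one consonant).
Epenthesis after each stranded consonant: /h/ → /hɛ/, /w/ → /wɛ/.

bəhɛpɛwɛ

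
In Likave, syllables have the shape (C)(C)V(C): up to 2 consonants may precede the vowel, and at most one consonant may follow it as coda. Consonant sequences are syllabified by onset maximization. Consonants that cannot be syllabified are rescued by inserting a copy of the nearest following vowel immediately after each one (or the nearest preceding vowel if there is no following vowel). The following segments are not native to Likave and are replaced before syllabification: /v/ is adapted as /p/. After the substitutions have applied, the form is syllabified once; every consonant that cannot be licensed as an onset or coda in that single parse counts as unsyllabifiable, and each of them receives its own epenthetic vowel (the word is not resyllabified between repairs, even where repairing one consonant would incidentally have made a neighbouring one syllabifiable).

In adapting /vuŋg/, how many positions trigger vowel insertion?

1

After substitution the input is /puŋg/.
The unsyllabifiable consonants are /g/; each receives one epenthetic vowel.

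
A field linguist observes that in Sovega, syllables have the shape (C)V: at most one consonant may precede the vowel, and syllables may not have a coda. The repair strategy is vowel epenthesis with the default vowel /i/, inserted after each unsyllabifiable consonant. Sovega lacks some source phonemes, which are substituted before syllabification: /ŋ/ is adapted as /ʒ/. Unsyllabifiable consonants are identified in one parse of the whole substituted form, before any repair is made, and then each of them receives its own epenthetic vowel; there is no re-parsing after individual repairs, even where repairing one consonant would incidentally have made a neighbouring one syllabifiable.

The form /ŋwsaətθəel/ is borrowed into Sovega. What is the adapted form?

ʒiwisaətiθəeli

Substitution: /ŋ/ → /ʒ/, giving /ʒwsaətθəel/.
The consonants /ʒ/, /w/, /t/, /l/ cannot be parsed into a legal (C)V syllable (no codas are permitted; onsets are limited to one consonant).
Each unlicensed consonant becomes the onset of a new syllable: /ʒ/ → /ʒi/, /w/ → /wi/, /t/ → /ti/, /l/ → /li/.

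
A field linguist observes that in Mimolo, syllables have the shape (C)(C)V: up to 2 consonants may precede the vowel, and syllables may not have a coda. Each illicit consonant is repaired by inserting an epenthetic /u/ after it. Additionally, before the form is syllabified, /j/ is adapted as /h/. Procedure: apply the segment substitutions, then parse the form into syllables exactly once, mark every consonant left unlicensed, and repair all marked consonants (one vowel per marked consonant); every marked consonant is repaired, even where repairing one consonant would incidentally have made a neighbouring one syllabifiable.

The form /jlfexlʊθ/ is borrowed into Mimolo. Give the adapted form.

hulfexlʊθu

Substitution: /j/ → /h/, giving /hlfexlʊθ/.
Syllabifying with onset maximization leaves /h/, /θ/ stranded (no codas are permitted; onsets may contain at most 2 consonants).
Inserting the epenthetic vowel yields /h/ → /hu/, /θ/ → /θu/.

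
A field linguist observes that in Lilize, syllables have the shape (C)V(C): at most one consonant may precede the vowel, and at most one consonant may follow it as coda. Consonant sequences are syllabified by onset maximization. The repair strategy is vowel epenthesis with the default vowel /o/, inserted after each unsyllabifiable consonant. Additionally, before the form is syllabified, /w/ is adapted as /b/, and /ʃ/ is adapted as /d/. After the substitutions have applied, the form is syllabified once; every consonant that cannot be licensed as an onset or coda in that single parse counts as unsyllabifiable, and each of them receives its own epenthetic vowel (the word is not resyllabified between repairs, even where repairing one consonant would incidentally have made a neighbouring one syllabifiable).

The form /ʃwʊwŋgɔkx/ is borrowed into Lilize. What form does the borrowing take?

Substitution: /ʃ/ → /d/, /w/ → /b/, giving /dbʊbŋgɔkx/.
Under (C)V(C), the unsyllabifiable consonants are /d/, /ŋ/, /x/ (at most one coda consonant is licensed; onsets are limited to one consonant).
Epenthesis after each stranded consonant: /d/ → /do/, /ŋ/ → /ŋo/, /x/ → /xo/.

dobʊbŋogɔkxo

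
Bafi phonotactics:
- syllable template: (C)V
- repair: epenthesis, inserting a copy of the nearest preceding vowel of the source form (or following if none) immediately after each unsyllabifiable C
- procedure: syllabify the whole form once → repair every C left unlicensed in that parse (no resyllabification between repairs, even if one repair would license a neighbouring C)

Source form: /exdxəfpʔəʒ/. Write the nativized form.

Under (C)V, the unsyllabifiable consonants are /x/, /d/, /f/, /p/, /ʒ/ (no codas are permitted; onsets are limited to one consonant).
Inserting the epenthetic vowel yields /x/ → /xe/, /d/ → /de/, /f/ → /fə/, /p/ → /pə/, /ʒ/ → /ʒə/.

exedexəfəpəʔəʒə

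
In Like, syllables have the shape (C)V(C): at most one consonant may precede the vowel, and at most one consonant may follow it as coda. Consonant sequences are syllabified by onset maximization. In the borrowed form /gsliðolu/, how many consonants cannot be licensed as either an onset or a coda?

2

The consonants /g/, /s/ cannot be parsed into a legal (C)V(C) syllable (at most one coda consonant is licensed; onsets are limited to one consonant).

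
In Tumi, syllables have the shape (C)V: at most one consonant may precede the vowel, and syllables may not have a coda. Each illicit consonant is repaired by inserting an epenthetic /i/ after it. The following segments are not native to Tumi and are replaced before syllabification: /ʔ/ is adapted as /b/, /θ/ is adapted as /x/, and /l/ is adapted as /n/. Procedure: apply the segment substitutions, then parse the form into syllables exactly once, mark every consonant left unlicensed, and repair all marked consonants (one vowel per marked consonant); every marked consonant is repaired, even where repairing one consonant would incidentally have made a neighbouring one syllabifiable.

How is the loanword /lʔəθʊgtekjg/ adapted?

nibəxʊgitekijigi

Substitution: /l/ → /n/, /ʔ/ → /b/, /θ/ → /x/, giving /nbəxʊgtekjg/.
The consonants /n/, /g/, /k/, /j/, /g/ cannot be parsed into a legal (C)V syllable (no codas are permitted; onsets are limited to one consonant).
Inserting the epenthetic vowel yields /n/ → /ni/, /g/ → /gi/, /k/ → /ki/, /j/ → /ji/, /g/ → /gi/.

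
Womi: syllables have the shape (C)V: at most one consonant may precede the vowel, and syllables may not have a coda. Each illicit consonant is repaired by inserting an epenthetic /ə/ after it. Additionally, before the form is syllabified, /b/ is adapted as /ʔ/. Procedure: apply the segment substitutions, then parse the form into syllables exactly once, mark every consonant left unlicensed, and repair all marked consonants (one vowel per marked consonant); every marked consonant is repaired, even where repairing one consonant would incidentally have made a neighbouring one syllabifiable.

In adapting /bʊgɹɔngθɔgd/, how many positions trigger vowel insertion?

After substitution the input is /ʔʊgɹɔngθɔgd/.
The unsyllabifiable consonants are /g/, /n/, /g/, /g/, /d/; each receives one epenthetic vowel.

5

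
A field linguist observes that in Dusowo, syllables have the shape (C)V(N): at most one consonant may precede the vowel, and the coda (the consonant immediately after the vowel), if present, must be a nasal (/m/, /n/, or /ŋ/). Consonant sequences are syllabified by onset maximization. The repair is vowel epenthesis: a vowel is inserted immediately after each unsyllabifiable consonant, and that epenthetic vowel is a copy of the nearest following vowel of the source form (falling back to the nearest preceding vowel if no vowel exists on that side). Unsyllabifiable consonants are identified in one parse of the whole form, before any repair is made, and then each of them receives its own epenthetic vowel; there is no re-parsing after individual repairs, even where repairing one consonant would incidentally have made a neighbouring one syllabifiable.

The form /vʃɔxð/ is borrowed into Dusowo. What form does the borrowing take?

Syllabifying with onset maximization leaves /v/, /x/, /ð/ stranded (only a nasal (/m/, /n/, or /ŋ/) is licensed in coda position; onsets are limited to one consonant).
Epenthesis after each stranded consonant: /v/ → /vɔ/, /x/ → /xɔ/, /ð/ → /ðɔ/.

vɔʃɔxɔðɔ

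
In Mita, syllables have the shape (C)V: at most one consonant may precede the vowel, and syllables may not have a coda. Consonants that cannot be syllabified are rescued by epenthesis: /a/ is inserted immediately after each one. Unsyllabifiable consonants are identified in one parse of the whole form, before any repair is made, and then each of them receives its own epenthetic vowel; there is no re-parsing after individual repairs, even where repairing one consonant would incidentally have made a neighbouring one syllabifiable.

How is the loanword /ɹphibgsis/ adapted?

Syllabifying with onset maximization leaves /ɹ/, /p/, /b/, /g/, /s/ stranded (no codas are permitted; onsets are limited to one consonant).
Inserting the epenthetic vowel yields /ɹ/ → /ɹa/, /p/ → /pa/, /b/ → /ba/, /g/ → /ga/, /s/ → /sa/.

ɹapahibagasisa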